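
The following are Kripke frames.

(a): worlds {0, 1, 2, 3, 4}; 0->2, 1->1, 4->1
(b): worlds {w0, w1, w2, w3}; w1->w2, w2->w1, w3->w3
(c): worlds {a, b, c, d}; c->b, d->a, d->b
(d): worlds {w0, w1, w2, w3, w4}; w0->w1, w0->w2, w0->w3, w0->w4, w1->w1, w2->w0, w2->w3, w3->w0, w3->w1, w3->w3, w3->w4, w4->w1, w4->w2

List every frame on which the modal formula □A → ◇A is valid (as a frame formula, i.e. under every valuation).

The schema corresponds to seriality: ∀x ∃y Rxy.
(a): fails — world 2 has no successor.
(b): fails — world w0 has no successor.
(c): fails — world a has no successor.
(d): satisfies the condition.
Valid on: (d).

(d)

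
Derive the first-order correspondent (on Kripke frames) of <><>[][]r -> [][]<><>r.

This is a Sahlqvist (Geach-type) schema ◇^2□^2r → □^2◇^2r.
Minimal-valuation argument: fix x; take any y with xR^2y and any z with xR^2z. Set V(r) to the set of worlds R-reachable from y in exactly 2 steps. Then □^2r holds at y, so the antecedent holds at x; validity forces ◇^2r at z, giving a w with zR^2w and yR^2w.
First-order correspondent: forall x forall y forall z ((x R^2 y & x R^2 z) -> exists w (y R^2 w & z R^2 w)).

forall x forall y forall z ((x R^2 y & x R^2 z) -> exists w (y R^2 w & z R^2 w))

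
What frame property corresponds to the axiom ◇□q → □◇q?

convergence: ∀x ∀y ∀z (Rxy ∧ Rxz → ∃w (Ryw ∧ Rzw))

Suppose ◇□q→□◇q is valid. Take Rxy, Rxz and set V(q)={w : Ryw}. Then □q at y so ◇□q at x, so □◇q at x, so ◇q at z, giving w with Rzw and Ryw.
The converse is a direct semantic check.
So the correspondent is convergence.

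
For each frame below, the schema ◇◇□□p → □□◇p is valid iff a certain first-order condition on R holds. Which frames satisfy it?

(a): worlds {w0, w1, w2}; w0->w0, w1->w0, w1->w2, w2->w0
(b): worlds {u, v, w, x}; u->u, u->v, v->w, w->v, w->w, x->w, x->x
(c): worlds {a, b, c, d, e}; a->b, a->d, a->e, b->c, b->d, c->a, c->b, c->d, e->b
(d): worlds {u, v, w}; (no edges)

(a), (b), (d)

This is the axiom for a generalized confluence (Geach) condition; its first-order frame correspondent is ∀x ∀y ∀z ((xR²y ∧ xR²z) → ∃w (yR²w ∧ zRw)).
(a): satisfies the condition.
(b): satisfies the condition.
(c): fails — aR²b, aR²d but no w with bR²w and dRw.
(d): satisfies the condition.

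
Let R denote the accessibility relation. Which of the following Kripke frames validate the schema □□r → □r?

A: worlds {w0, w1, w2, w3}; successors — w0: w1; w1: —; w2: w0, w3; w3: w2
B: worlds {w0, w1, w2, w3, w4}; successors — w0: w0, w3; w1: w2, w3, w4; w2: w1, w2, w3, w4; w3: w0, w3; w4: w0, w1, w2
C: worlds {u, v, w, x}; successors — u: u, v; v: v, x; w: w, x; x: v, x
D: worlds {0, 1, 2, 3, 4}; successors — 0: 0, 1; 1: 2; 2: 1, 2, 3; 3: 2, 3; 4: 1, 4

This is the axiom for density; its first-order frame correspondent is ∀x ∀y (Rxy → ∃z (Rxz ∧ Rzy)).
A: fails — Rw0w1 but no z with Rw0z and Rzw1.
B: satisfies the condition.
C: satisfies the condition.
D: satisfies the condition.

B, C, D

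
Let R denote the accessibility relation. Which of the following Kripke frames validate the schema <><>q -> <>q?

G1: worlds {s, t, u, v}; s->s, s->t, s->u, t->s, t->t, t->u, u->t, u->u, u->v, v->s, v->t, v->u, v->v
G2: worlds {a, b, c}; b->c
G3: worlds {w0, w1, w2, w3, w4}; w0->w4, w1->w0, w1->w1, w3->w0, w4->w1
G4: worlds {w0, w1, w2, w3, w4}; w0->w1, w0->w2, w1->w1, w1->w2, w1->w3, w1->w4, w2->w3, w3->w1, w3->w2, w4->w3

G2

Frame correspondent (Sahlqvist): forall x forall y forall z (Rxy & Ryz -> Rxz) — i.e. transitivity.
G1: fails — Ruv and Rvs but not Rus.
G2: holds.
G3: fails — Rw1w0 and Rw0w4 but not Rw1w4.
G4: fails — Rw3w1 and Rw1w3 but not Rw3w3.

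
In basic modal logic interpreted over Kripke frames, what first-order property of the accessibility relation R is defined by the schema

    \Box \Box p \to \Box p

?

Suppose □□p→□p is valid. Take Rxy and set V(p)={w : xR²w}. Then □□p at x, so □p at x, so p at y, i.e. ∃z(Rxz∧Rzy).
Conversely, any frame satisfying \forall x \forall y (Rxy \to \exists z (Rxz \wedge Rzy)) validates the schema.
Frame condition: \forall x \forall y (Rxy \to \exists z (Rxz \wedge Rzy)).

Density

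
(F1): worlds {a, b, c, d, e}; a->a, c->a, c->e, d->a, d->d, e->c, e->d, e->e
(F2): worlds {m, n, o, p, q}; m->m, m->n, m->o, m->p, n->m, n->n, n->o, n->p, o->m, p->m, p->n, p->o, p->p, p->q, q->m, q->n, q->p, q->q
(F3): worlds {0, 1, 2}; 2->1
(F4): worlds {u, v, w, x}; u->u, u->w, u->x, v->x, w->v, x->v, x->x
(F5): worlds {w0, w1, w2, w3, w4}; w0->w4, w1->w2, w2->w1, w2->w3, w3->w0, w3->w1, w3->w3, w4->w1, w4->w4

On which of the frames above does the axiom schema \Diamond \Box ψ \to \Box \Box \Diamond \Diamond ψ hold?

(F2), (F3)

The schema corresponds to a generalized confluence (Geach) condition: \forall x \forall y \forall z ((xRy \wedge x R^2 z) \to \exists w (yRw \wedge z R^2 w)).
(F1): fails — cRe, cR²a but no w with eRw and aR²w.
(F2): condition met.
(F3): condition met.
(F4): fails — uRw, uR²w but no t with wRt and wR²t.
(F5): fails — w2Rw1, w2R²w0 but no w with w1Rw and w0R²w.
Valid on: (F2), (F3).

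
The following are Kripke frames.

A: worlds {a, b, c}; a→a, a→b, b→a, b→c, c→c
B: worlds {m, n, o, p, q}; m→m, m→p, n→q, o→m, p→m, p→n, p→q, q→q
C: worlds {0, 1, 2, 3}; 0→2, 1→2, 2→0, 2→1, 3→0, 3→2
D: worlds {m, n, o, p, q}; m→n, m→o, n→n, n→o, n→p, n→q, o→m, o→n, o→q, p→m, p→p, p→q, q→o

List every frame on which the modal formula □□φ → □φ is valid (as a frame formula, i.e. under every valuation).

A

Frame correspondent (Sahlqvist): ∀x ∀y (Rxy → ∃z (Rxz ∧ Rzy)) — i.e. density.
A: satisfies the condition.
B: fails — Rpn but no z with Rpz and Rzn.
C: fails — R02 but no z with R0z and Rz2.
D: fails — Rom but no z with Roz and Rzm.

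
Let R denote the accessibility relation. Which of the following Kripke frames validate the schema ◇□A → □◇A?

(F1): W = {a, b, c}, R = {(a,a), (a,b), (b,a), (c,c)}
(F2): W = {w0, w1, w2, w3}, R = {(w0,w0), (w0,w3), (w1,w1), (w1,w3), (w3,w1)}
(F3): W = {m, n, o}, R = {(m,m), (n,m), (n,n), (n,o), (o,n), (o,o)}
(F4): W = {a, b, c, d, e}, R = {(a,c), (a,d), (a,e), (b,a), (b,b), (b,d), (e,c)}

The schema corresponds to convergence: ∀x ∀y ∀z (Rxy ∧ Rxz → ∃w (Ryw ∧ Rzw)).
(F1): satisfies the condition.
(F2): fails — Rw0w0 and Rw0w3 but w0 and w3 have no common successor.
(F3): fails — Rno and Rnm but o and m have no common successor.
(F4): fails — Rae and Rac but e and c have no common successor.

(F1)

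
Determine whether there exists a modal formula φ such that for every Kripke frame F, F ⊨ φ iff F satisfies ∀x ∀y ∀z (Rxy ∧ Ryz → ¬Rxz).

No

Any modally definable frame class is closed under surjective bounded morphisms.
The 5-cycle (worlds a,b,c,d,e with a→b→c→d→e→a) is intransitive. Mapping every world to a single reflexive point • is a surjective bounded morphism; the reflexive point is not intransitive (R••∧R•• but R••).
So no modal formula (or set of formulas) defines exactly the intransitive frames.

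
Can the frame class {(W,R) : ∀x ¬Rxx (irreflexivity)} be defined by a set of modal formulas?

Modal frame validity is preserved under surjective bounded morphisms.
The 3-cycle (worlds w0,w1,w2 with w0→w1→w2→w0) is irreflexive, and the map sending every world to a single reflexive point • is a surjective bounded morphism (forth: every edge maps to (•,•); back: every world has a successor). So any modal formula valid on the 3-cycle is also valid on the reflexive point, which is not irreflexive.
So the class is not modally definable.

Not modally definable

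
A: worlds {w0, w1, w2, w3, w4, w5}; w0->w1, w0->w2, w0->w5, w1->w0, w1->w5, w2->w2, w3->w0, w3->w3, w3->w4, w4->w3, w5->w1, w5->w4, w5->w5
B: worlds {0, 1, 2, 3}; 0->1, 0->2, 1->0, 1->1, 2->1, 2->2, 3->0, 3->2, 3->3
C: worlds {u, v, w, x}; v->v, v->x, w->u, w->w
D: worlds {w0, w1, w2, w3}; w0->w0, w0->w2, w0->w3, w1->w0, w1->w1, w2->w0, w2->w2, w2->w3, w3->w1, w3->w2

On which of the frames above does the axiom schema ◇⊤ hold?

A, B, D

Frame correspondent (Sahlqvist): ∀x ∃y Rxy — i.e. seriality.
A: ✓.
B: ✓.
C: fails — world u has no successor.
D: ✓.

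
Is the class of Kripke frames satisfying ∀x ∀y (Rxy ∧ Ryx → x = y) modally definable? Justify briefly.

Modal frame validity is preserved under surjective bounded morphisms.
The 8-cycle (worlds s,t,u,v,w,x,y,z with s→t→u→v→w→x→y→z→s) is antisymmetric. Sending even-indexed worlds to • and odd-indexed worlds to ∘ is a surjective bounded morphism onto the two-world frame with •↔∘, which is not antisymmetric.
So no modal formula (or set of formulas) defines exactly the antisymmetric frames.

No — not modally definable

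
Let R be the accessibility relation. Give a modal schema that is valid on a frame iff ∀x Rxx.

□q → q

A defining formula is □q → q (the T axiom).
Suppose □q→q is valid. At any x set V(q)={w : Rxw}. Then □q holds at x, so q holds at x, i.e. Rxx.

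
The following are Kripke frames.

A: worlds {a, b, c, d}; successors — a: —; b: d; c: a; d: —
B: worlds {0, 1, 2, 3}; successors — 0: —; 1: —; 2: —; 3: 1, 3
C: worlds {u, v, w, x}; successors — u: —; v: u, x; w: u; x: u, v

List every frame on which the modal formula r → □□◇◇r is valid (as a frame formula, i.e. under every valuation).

A

The schema corresponds to a generalized confluence (Geach) condition: ∀x ∀z (xR²z → ∃w (x = w ∧ zR²w)).
A: holds.
B: fails — 3R²1 but no w with 3=w and 1R²w.
C: fails — vR²u but no t with v=t and uR²t.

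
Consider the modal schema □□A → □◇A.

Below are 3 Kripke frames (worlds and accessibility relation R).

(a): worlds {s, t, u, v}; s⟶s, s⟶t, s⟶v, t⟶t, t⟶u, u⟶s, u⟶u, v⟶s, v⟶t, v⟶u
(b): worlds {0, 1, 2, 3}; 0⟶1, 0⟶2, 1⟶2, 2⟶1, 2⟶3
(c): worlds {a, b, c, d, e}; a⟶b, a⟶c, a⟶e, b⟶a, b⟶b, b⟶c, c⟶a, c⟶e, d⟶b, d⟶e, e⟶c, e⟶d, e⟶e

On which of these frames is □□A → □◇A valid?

(a), (c)

Frame correspondent (Sahlqvist): ∀x ∀z (xRz → ∃w (xR²w ∧ zRw)) — i.e. a generalized confluence (Geach) condition.
(a): holds.
(b): fails — 2R3 but no w with 2R²w and 3Rw.
(c): holds.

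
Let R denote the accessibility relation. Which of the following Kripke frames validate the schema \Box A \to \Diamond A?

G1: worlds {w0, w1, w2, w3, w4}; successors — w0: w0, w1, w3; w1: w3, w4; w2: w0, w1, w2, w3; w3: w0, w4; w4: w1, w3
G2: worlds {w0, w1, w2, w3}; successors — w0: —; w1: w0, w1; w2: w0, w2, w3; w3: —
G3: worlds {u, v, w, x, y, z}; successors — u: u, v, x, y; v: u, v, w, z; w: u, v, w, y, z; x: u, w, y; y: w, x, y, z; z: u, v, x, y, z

G1, G3

The schema corresponds to seriality: \forall x \exists y Rxy.
G1: condition met.
G2: fails — world w0 has no successor.
G3: condition met.
Valid on: G1, G3.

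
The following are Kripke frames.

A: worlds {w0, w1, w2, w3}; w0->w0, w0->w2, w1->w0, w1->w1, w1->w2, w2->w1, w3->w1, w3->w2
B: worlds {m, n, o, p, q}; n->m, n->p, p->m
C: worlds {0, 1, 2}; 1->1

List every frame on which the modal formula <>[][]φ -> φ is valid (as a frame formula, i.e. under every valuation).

This is the axiom for a generalized confluence (Geach) condition; its first-order frame correspondent is forall x forall y (xRy -> exists w (y R^2 w & x = w)).
A: fails — w3Rw1 but no w with w1R²w and w3=w.
B: fails — nRm but no w with mR²w and n=w.
C: holds.

C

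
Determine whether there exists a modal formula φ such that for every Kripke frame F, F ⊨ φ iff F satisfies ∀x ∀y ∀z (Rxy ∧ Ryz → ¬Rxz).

Modal frame validity is preserved under surjective bounded morphisms.
The 3-cycle (worlds w0,w1,w2 with w0→w1→w2→w0) is intransitive. Mapping every world to a single reflexive point • is a surjective bounded morphism; the reflexive point is not intransitive (R••∧R•• but R••).
Hence intransitivity is not modally definable.

No — not modally definable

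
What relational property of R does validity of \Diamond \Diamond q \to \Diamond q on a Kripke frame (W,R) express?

transitivity: \forall x \forall y \forall z (Rxy \wedge Ryz \to Rxz)

This is a form of the 4 axiom.
Its frame correspondent is transitivity — \forall x \forall y \forall z (Rxy \wedge Ryz \to Rxz).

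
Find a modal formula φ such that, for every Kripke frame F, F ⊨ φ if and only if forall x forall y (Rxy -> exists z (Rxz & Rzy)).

□□q → □q

A defining formula is □□q → □q (the C4 axiom).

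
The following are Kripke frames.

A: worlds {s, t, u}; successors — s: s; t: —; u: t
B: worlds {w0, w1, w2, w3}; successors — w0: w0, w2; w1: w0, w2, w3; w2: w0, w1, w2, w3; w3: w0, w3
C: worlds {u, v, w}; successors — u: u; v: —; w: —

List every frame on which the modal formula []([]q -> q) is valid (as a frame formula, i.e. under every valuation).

Frame correspondent (Sahlqvist): forall x forall y (Rxy -> Ryy) — i.e. shift-reflexivity.
A: fails — Rut but not Rtt.
B: fails — Rw2w1 but not Rw1w1.
C: ✓.
Valid on: C.

C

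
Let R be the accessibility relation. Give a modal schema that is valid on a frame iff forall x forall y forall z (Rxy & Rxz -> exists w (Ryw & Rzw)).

The condition is convergence. The .2 schema ◇□ψ → □◇ψ defines it.
Suppose ◇□ψ→□◇ψ is valid. Take Rxy, Rxz and set V(ψ)={w : Ryw}. Then □ψ at y so ◇□ψ at x, so □◇ψ at x, so ◇ψ at z, giving w with Rzw and Ryw.

◇□ψ → □◇ψ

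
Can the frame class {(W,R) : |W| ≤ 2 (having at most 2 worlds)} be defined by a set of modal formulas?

Modal frame validity is preserved under disjoint unions.
Any modal formula valid on each of 3 disjoint one-world frames is valid on their disjoint union (validity is preserved under disjoint unions). Each one-world frame has |W|=1≤2, but the union has |W|=3.
So no modal formula (or set of formulas) defines exactly the |W|≤2 frames.

Not modally definable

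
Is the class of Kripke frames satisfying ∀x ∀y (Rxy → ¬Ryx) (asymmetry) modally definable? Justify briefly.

Not definable by any modal formula

Any modally definable frame class is closed under surjective bounded morphisms.
The 3-cycle (worlds 0,1,2 with 0→1→2→0) is asymmetric. Mapping every world to a single reflexive point • is a surjective bounded morphism, and the reflexive point is not asymmetric (R•• but asymmetry requires ¬R••).
Hence asymmetry is not modally definable.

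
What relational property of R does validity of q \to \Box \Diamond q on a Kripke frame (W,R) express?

Suppose q→□◇q is valid. Take Rxy and set V(q)={x}. Then q at x, so □◇q at x, so ◇q at y, so some z with Ryz has q; z=x, i.e. Ryx.

symmetry: \forall x \forall y (Rxy \to Ryx)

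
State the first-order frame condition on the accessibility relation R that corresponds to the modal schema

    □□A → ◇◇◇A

This is a Sahlqvist (Geach-type) schema ◇^0□^2A → □^0◇^3A.
Minimal-valuation argument: fix x; take any y with xR^0y and any z with xR^0z. Set V(A) to the set of worlds R-reachable from y in exactly 2 steps. Then □^2A holds at y, so the antecedent holds at x; validity forces ◇^3A at z, giving a w with zR^3w and yR^2w.
First-order correspondent: ∀x ∃w (xR²w ∧ xR³w).

∀x ∃w (xR²w ∧ xR³w)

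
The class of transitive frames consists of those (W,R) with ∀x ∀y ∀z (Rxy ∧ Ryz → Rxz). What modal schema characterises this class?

This is transitivity; the standard corresponding axiom is 4: □ψ → □□ψ.

□ψ → □□ψ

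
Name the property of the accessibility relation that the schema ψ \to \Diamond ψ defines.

This is a form of the T axiom.
It corresponds to reflexivity: \forall x Rxx.

reflexivity: \forall x Rxx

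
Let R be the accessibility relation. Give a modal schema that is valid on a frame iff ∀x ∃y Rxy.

A defining formula is □p → ◇p (the D axiom).
Suppose □p→◇p is valid. At any x set V(p)=W. Then □p at x, so ◇p at x, so x has a successor.

□p → ◇p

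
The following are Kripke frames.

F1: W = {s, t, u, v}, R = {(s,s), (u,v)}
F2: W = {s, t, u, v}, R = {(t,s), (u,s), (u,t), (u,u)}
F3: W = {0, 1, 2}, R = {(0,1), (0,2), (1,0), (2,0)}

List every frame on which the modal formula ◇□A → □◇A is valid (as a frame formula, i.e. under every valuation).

The schema corresponds to convergence: ∀x ∀y ∀z (Rxy ∧ Rxz → ∃w (Ryw ∧ Rzw)).
F1: fails — Ruv and Ruv but v and v have no common successor.
F2: fails — Rts and Rts but s and s have no common successor.
F3: satisfies the condition.

F3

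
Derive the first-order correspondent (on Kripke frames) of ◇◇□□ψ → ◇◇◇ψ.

This is a Sahlqvist (Geach-type) schema ◇^2□^2ψ → □^0◇^3ψ.
First-order correspondent: ∀x ∀y (xR²y → ∃w (yR²w ∧ xR³w)).

∀x ∀y (xR²y → ∃w (yR²w ∧ xR³w))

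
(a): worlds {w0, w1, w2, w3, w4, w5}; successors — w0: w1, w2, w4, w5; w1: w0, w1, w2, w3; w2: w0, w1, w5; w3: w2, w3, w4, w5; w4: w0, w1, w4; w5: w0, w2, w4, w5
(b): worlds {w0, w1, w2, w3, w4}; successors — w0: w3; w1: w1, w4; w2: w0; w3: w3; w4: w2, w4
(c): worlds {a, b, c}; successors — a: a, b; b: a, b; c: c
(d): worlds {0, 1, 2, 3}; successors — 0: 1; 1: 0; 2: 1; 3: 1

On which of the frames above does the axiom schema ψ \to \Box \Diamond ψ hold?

(c)

This is the axiom for symmetry; its first-order frame correspondent is \forall x \forall y (Rxy \to Ryx).
(a): fails — Rw1w3 but not Rw3w1.
(b): fails — Rw4w2 but not Rw2w4.
(c): holds.
(d): fails — R21 but not R12.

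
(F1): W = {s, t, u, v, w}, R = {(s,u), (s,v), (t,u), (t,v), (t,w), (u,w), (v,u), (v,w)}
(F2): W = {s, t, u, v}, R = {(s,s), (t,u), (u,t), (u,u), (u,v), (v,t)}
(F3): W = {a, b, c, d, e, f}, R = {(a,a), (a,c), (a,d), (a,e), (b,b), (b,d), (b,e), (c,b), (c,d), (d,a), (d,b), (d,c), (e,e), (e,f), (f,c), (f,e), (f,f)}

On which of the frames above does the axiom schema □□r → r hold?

Frame correspondent (Sahlqvist): ∀x ∃w (xR²w ∧ x = w) — i.e. a generalized confluence (Geach) condition.
(F1): fails — at s but no w* with sR²w* and s=w*.
(F2): fails — at v but no w with vR²w and v=w.
(F3): satisfies the condition.
Valid on: (F3).

(F3)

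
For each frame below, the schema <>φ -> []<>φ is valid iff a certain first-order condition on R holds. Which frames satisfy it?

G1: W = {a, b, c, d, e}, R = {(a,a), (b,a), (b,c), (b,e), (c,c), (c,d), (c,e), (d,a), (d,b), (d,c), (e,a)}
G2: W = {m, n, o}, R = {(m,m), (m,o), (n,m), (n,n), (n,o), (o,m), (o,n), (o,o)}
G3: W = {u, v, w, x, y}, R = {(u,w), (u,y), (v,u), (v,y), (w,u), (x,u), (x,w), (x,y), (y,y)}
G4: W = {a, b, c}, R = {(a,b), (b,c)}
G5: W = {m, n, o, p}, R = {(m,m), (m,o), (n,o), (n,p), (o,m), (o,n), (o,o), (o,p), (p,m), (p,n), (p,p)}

none

The schema corresponds to the Euclidean property: forall x forall y forall z (Rxy & Rxz -> Ryz).
G1: fails — Rbc and Rba but not Rca.
G2: fails — Rnm and Rnn but not Rmn.
G3: fails — Ruw and Ruw but not Rww.
G4: fails — Rab and Rab but not Rbb.
G5: fails — Rnp and Rno but not Rpo.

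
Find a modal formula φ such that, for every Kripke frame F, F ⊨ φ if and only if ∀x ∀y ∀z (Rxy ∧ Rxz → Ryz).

The condition is the Euclidean property. The 5 schema ◇q → □◇q defines it.

◇q → □◇q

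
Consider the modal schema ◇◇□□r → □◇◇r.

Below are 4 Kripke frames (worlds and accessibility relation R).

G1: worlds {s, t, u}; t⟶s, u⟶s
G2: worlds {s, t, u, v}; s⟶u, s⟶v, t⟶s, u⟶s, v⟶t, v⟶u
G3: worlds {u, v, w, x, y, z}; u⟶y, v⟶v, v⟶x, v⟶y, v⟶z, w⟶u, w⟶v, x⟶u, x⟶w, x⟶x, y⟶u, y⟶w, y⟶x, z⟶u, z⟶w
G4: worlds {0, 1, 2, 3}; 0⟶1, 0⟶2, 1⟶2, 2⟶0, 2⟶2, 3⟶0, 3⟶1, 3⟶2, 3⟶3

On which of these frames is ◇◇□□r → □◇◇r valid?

The schema corresponds to a generalized confluence (Geach) condition: ∀x ∀y ∀z ((xR²y ∧ xRz) → ∃w (yR²w ∧ zR²w)).
G1: satisfies the condition.
G2: fails — sR²t, sRv but no w with tR²w and vR²w.
G3: satisfies the condition.
G4: satisfies the condition.
Valid on: G1, G3, G4.

G1, G3, G4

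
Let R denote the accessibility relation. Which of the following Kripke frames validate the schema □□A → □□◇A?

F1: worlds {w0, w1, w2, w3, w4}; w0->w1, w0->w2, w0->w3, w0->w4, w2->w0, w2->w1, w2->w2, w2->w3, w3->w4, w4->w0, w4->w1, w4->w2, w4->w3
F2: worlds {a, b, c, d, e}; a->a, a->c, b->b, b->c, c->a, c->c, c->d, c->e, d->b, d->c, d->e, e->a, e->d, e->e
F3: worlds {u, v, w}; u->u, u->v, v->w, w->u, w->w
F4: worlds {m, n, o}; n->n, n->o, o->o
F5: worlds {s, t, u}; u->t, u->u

This is the axiom for a generalized confluence (Geach) condition; its first-order frame correspondent is ∀x ∀z (xR²z → ∃w (xR²w ∧ zRw)).
F1: fails — w0R²w1 but no w with w0R²w and w1Rw.
F2: ✓.
F3: ✓.
F4: ✓.
F5: fails — uR²t but no w with uR²w and tRw.

F2, F3, F4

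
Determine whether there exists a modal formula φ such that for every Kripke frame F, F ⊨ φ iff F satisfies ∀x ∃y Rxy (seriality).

The condition is seriality. A defining modal formula is □r → ◇r.
Suppose □r→◇r is valid. At any x set V(r)=W. Then □r at x, so ◇r at x, so x has a successor.

Definable; □r → ◇r defines it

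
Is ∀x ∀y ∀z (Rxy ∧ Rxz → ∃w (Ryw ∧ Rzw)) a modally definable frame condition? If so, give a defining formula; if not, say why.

Yes, by ◇□q → □◇q

Yes: it is convergence, defined by the .2 schema ◇□q → □◇q.
Suppose ◇□q→□◇q is valid. Take Rxy, Rxz and set V(q)={w : Ryw}. Then □q at y so ◇□q at x, so □◇q at x, so ◇q at z, giving w with Rzw and Ryw.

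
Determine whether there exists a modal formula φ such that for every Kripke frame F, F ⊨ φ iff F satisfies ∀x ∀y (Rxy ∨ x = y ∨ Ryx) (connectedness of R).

No

Any modally definable frame class is closed under disjoint unions.
Take 4 disjoint single-world reflexive frames: each is trivially connected, but their disjoint union has 4 worlds with no edge between distinct components, so it is not connected.
So no modal formula (or set of formulas) defines exactly the connected frames.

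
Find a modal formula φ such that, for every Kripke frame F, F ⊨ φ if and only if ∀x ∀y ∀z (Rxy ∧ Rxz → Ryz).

◇r → □◇r

A defining formula is ◇r → □◇r (the 5 axiom).
Suppose ◇r→□◇r is valid. Take Rxy, Rxz and set V(r)={y}. Then ◇r at x, so □◇r at x, so ◇r at z, so some w with Rzw has r; w=y, i.e. Rzy. By symmetry of the argument, Ryz.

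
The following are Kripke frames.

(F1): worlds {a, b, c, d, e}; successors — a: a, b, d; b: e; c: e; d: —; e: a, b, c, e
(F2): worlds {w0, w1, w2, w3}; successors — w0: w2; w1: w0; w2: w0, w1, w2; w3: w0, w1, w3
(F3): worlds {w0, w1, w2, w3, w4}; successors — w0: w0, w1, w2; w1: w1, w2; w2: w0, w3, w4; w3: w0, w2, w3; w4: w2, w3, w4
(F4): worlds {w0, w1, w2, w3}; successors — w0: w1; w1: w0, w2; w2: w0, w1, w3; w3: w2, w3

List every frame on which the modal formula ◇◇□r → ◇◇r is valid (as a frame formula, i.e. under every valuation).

The schema corresponds to a generalized confluence (Geach) condition: ∀x ∀y (xR²y → ∃w (yRw ∧ xR²w)).
(F1): fails — aR²d but no w with dRw and aR²w.
(F2): holds.
(F3): holds.
(F4): fails — w0R²w0 but no w with w0Rw and w0R²w.
Valid on: (F2), (F3).

(F2), (F3)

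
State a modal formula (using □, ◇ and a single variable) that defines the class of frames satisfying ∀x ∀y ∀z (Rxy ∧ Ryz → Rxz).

This is transitivity; the standard corresponding axiom is 4: □r → □□r.
Suppose □r→□□r is valid. Take Rxy, Ryz and set V(r)={w : Rxw}. Then □r at x, so □□r at x, so □r at y, so r at z, i.e. Rxz.

□r → □□r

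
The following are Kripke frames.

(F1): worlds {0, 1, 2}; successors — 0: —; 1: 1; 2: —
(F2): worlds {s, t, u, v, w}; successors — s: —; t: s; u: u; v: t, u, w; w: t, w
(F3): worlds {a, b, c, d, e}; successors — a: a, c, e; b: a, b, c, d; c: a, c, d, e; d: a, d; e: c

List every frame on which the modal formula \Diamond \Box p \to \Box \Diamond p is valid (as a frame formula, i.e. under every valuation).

The schema corresponds to convergence: \forall x \forall y \forall z (Rxy \wedge Rxz \to \exists w (Ryw \wedge Rzw)).
(F1): holds.
(F2): fails — Rts and Rts but s and s have no common successor.
(F3): fails — Rcd and Rce but d and e have no common successor.
Valid on: (F1).

(F1)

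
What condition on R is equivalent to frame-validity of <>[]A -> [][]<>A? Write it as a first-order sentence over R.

This is a Sahlqvist (Geach-type) schema ◇^1□^1A → □^2◇^1A.
Minimal-valuation argument: fix x; take any y with xR^1y and any z with xR^2z. Set V(A) to the set of worlds R-reachable from y in exactly 1 step. Then □^1A holds at y, so the antecedent holds at x; validity forces ◇^1A at z, giving a w with zR^1w and yR^1w.
First-order correspondent: forall x forall y forall z ((xRy & x R^2 z) -> exists w (yRw & zRw)).

forall x forall y forall z ((xRy & x R^2 z) -> exists w (yRw & zRw))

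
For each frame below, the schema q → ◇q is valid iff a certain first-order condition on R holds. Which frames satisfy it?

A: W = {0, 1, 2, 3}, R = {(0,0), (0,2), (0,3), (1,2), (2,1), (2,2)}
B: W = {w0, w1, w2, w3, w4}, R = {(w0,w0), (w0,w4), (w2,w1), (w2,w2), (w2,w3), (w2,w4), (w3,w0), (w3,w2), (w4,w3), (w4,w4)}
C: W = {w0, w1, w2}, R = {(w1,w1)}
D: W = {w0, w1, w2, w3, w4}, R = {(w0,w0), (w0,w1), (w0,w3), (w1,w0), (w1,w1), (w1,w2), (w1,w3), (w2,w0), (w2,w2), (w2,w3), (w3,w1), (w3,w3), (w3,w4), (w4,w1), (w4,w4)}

This is the axiom for reflexivity; its first-order frame correspondent is ∀x Rxx.
A: fails — world 1 does not see itself.
B: fails — world w1 does not see itself.
C: fails — world w0 does not see itself.
D: satisfies the condition.

D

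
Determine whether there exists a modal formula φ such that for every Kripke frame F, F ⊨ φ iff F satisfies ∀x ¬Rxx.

Not modally definable

If a class were modally definable it would be closed under surjective bounded morphisms (Goldblatt–Thomason).
The 2-cycle (worlds s,t with s→t→s) is irreflexive, and the map sending every world to a single reflexive point • is a surjective bounded morphism (forth: every edge maps to (•,•); back: every world has a successor). So any modal formula valid on the 2-cycle is also valid on the reflexive point, which is not irreflexive.
Hence irreflexivity is not modally definable.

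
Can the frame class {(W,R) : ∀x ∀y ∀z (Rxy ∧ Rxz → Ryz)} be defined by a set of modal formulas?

Yes, by ◇p → □◇p

Yes: it is the Euclidean property, defined by the 5 schema ◇p → □◇p.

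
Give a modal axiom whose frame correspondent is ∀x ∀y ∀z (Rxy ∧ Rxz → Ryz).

A defining formula is ◇q → □◇q (the 5 axiom).
Suppose ◇q→□◇q is valid. Take Rxy, Rxz and set V(q)={y}. Then ◇q at x, so □◇q at x, so ◇q at z, so some w with Rzw has q; w=y, i.e. Rzy. By symmetry of the argument, Ryz.

◇q → □◇q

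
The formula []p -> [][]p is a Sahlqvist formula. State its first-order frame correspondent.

Suppose □p→□□p is valid. Take Rxy, Ryz and set V(p)={w : Rxw}. Then □p at x, so □□p at x, so □p at y, so p at z, i.e. Rxz.

transitivity: forall x forall y forall z (Rxy & Ryz -> Rxz)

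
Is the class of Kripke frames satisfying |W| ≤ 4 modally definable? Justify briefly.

Not definable by any modal formula

Any modally definable frame class is closed under disjoint unions.
Any modal formula valid on each of 5 disjoint one-world frames is valid on their disjoint union (validity is preserved under disjoint unions). Each one-world frame has |W|=1≤4, but the union has |W|=5.
So the class is not modally definable.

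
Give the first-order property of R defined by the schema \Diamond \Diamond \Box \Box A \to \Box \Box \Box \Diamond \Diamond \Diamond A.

This is a Sahlqvist (Geach-type) schema ◇^2□^2A → □^3◇^3A.
First-order correspondent: \forall x \forall y \forall z ((x R^2 y \wedge x R^3 z) \to \exists w (y R^2 w \wedge z R^3 w)).

\forall x \forall y \forall z ((x R^2 y \wedge x R^3 z) \to \exists w (y R^2 w \wedge z R^3 w))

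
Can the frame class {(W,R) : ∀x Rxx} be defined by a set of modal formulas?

Definable; □q → q defines it

Yes: it is reflexivity, defined by the T schema □q → q.
Suppose □q→q is valid. At any x set V(q)={w : Rxw}. Then □q holds at x, so q holds at x, i.e. Rxx.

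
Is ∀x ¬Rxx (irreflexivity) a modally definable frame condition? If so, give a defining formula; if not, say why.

If a class were modally definable it would be closed under surjective bounded morphisms (Goldblatt–Thomason).
The 4-cycle (worlds 0,1,2,3 with 0→1→2→3→0) is irreflexive, and the map sending every world to a single reflexive point • is a surjective bounded morphism (forth: every edge maps to (•,•); back: every world has a successor). So any modal formula valid on the 4-cycle is also valid on the reflexive point, which is not irreflexive.
So no modal formula (or set of formulas) defines exactly the irreflexive frames.

Not modally definable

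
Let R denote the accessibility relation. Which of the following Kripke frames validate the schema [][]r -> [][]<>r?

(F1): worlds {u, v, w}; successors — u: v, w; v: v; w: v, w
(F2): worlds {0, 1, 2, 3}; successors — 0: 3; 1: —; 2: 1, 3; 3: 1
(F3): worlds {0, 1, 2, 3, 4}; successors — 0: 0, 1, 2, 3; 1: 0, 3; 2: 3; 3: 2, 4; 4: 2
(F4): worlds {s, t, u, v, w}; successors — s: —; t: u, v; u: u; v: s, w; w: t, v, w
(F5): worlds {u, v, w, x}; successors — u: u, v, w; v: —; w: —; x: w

(F1)

This is the axiom for a generalized confluence (Geach) condition; its first-order frame correspondent is forall x forall z (x R^2 z -> exists w (x R^2 w & zRw)).
(F1): holds.
(F2): fails — 0R²1 but no w with 0R²w and 1Rw.
(F3): fails — 2R²2 but no w with 2R²w and 2Rw.
(F4): fails — tR²s but no w* with tR²w* and sRw*.
(F5): fails — uR²v but no t with uR²t and vRt.
Valid on: (F1).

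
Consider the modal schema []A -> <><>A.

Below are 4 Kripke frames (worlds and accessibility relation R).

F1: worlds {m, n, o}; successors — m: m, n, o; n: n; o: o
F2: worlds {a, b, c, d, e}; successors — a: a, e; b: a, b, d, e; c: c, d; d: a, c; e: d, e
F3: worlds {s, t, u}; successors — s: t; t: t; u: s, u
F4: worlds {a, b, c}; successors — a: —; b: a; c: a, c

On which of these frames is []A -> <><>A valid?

F1, F2, F3

The schema corresponds to a generalized confluence (Geach) condition: forall x exists w (xRw & x R^2 w).
F1: condition met.
F2: condition met.
F3: condition met.
F4: fails — at a but no w with aRw and aR²w.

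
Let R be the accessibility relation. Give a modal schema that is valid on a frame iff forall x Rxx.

□p → p

This is reflexivity; the standard corresponding axiom is T: □p → p.
Suppose □p→p is valid. At any x set V(p)={w : Rxw}. Then □p holds at x, so p holds at x, i.e. Rxx.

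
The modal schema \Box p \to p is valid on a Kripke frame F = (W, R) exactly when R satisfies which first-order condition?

Suppose □p→p is valid. At any x set V(p)={w : Rxw}. Then □p holds at x, so p holds at x, i.e. Rxx.

reflexivity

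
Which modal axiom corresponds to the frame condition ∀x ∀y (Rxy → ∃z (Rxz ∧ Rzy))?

□□s → □s

This is density; the standard corresponding axiom is C4: □□s → □s.
Suppose □□s→□s is valid. Take Rxy and set V(s)={w : xR²w}. Then □□s at x, so □s at x, so s at y, i.e. ∃z(Rxz∧Rzy).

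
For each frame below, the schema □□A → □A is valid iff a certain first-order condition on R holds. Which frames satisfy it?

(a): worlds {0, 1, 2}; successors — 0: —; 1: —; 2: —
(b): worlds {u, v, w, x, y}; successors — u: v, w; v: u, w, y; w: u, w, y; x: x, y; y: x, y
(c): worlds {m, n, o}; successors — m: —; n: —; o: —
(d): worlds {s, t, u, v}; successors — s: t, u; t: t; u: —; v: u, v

This is the axiom for density; its first-order frame correspondent is ∀x ∀y (Rxy → ∃z (Rxz ∧ Rzy)).
(a): ✓.
(b): fails — Ruv but no z with Ruz and Rzv.
(c): ✓.
(d): fails — Rsu but no z with Rsz and Rzu.

(a), (c)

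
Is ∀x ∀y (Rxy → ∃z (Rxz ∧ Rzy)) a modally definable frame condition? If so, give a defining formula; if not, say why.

Yes — defined by □□p → □p

The condition is density. A defining modal formula is □□p → □p.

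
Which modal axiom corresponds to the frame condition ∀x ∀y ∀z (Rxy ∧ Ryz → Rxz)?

A defining formula is □r → □□r (the 4 axiom).
Suppose □r→□□r is valid. Take Rxy, Ryz and set V(r)={w : Rxw}. Then □r at x, so □□r at x, so □r at y, so r at z, i.e. Rxz.

□r → □□r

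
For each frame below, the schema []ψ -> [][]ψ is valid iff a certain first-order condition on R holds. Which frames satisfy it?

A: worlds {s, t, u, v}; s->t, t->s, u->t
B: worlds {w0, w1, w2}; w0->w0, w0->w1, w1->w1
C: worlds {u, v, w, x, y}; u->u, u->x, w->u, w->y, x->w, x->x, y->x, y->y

B

Frame correspondent (Sahlqvist): forall x forall y forall z (Rxy & Ryz -> Rxz) — i.e. transitivity.
A: fails — Rts and Rst but not Rtt.
B: holds.
C: fails — Rxw and Rwu but not Rxu.
Valid on: B.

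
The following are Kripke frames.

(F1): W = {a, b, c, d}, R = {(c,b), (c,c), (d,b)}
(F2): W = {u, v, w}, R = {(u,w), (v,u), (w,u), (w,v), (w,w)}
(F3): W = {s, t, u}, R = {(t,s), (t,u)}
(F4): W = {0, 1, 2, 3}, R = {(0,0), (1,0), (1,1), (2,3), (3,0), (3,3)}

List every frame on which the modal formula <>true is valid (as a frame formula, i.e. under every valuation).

(F2), (F4)

The schema corresponds to seriality: forall x exists y Rxy.
(F1): fails — world a has no successor.
(F2): holds.
(F3): fails — world s has no successor.
(F4): holds.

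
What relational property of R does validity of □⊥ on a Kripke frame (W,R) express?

This is the Ver axiom.
It corresponds to emptiness of R: ∀x ∀y ¬Rxy.

emptiness of R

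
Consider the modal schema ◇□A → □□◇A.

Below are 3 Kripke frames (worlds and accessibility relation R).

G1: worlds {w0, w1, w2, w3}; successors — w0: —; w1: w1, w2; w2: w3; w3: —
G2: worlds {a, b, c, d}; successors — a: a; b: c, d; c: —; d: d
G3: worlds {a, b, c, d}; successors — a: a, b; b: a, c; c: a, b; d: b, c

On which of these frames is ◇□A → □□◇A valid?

G3

This is the axiom for a generalized confluence (Geach) condition; its first-order frame correspondent is ∀x ∀y ∀z ((xRy ∧ xR²z) → ∃w (yRw ∧ zRw)).
G1: fails — w1Rw1, w1R²w2 but no w with w1Rw and w2Rw.
G2: fails — bRc, bR²d but no w with cRw and dRw.
G3: ✓.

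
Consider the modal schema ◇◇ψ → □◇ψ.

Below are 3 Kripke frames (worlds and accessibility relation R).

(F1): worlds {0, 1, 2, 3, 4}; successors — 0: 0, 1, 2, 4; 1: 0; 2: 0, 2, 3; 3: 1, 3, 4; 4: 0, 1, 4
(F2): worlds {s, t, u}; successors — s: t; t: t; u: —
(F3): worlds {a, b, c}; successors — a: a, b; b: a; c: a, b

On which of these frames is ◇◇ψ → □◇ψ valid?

(F2)

The schema corresponds to a generalized confluence (Geach) condition: ∀x ∀y ∀z ((xR²y ∧ xRz) → ∃w (y = w ∧ zRw)).
(F1): fails — 0R²1, 0R1 but no w with 1=w and 1Rw.
(F2): ✓.
(F3): fails — aR²b, aRb but no w with b=w and bRw.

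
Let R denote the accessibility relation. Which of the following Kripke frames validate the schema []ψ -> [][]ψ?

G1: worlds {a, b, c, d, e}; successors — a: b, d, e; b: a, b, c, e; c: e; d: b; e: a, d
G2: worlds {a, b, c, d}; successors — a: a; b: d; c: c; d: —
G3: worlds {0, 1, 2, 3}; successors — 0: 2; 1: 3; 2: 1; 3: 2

G2

The schema corresponds to transitivity: forall x forall y forall z (Rxy & Ryz -> Rxz).
G1: fails — Rea and Rab but not Reb.
G2: ✓.
G3: fails — R13 and R32 but not R12.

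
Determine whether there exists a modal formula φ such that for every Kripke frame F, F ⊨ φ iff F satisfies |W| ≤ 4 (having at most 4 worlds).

Modal frame validity is preserved under disjoint unions.
Any modal formula valid on each of 5 disjoint one-world frames is valid on their disjoint union (validity is preserved under disjoint unions). Each one-world frame has |W|=1≤4, but the union has |W|=5.
So the class is not modally definable.

Not definable by any modal formula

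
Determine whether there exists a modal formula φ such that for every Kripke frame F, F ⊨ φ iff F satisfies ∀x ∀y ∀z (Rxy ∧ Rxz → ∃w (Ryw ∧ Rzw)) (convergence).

Yes: it is convergence, defined by the .2 schema ◇□r → □◇r.

Definable; ◇□r → □◇r defines it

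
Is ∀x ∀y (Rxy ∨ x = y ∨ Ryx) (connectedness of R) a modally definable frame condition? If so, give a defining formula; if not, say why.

Modal frame validity is preserved under disjoint unions.
Take 3 disjoint single-world reflexive frames: each is trivially connected, but their disjoint union has 3 worlds with no edge between distinct components, so it is not connected.
So no modal formula (or set of formulas) defines exactly the connected frames.

No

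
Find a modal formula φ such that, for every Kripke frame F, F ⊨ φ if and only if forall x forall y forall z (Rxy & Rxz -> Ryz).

The condition is the Euclidean property. The 5 schema ◇q → □◇q defines it.
Suppose ◇q→□◇q is valid. Take Rxy, Rxz and set V(q)={y}. Then ◇q at x, so □◇q at x, so ◇q at z, so some w with Rzw has q; w=y, i.e. Rzy. By symmetry of the argument, Ryz.

◇q → □◇q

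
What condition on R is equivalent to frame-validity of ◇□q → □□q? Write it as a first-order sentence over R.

∀x ∀y ∀z ((xRy ∧ xR²z) → ∃w (yRw ∧ z = w))

This is a Sahlqvist (Geach-type) schema ◇^1□^1q → □^2◇^0q.
Minimal-valuation argument: fix x; take any y with xR^1y and any z with xR^2z. Set V(q) to the set of worlds R-reachable from y in exactly 1 step. Then □^1q holds at y, so the antecedent holds at x; validity forces ◇^0q at z, giving a w with zR^0w and yR^1w.
First-order correspondent: ∀x ∀y ∀z ((xRy ∧ xR²z) → ∃w (yRw ∧ z = w)).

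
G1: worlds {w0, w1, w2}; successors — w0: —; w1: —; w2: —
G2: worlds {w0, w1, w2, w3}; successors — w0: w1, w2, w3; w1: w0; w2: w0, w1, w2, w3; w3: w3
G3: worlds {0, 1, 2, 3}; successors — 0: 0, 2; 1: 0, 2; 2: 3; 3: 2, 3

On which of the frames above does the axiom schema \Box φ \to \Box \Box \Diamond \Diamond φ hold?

This is the axiom for a generalized confluence (Geach) condition; its first-order frame correspondent is \forall x \forall z (x R^2 z \to \exists w (xRw \wedge z R^2 w)).
G1: condition met.
G2: fails — w1R²w1 but no w with w1Rw and w1R²w.
G3: condition met.
Valid on: G1, G3.

G1, G3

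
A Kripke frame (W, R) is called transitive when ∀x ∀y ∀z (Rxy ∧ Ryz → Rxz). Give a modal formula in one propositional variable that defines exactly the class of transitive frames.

This is transitivity; the standard corresponding axiom is 4: □p → □□p.
Suppose □p→□□p is valid. Take Rxy, Ryz and set V(p)={w : Rxw}. Then □p at x, so □□p at x, so □p at y, so p at z, i.e. Rxz.

□p → □□p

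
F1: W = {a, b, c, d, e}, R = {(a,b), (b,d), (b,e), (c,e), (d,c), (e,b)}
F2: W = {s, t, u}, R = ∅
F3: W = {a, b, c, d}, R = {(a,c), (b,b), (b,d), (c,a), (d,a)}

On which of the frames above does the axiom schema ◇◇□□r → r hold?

The schema corresponds to a generalized confluence (Geach) condition: ∀x ∀y (xR²y → ∃w (yR²w ∧ x = w)).
F1: fails — aR²d but no w with dR²w and a=w.
F2: holds.
F3: fails — bR²a but no w with aR²w and b=w.
Valid on: F2.

F2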